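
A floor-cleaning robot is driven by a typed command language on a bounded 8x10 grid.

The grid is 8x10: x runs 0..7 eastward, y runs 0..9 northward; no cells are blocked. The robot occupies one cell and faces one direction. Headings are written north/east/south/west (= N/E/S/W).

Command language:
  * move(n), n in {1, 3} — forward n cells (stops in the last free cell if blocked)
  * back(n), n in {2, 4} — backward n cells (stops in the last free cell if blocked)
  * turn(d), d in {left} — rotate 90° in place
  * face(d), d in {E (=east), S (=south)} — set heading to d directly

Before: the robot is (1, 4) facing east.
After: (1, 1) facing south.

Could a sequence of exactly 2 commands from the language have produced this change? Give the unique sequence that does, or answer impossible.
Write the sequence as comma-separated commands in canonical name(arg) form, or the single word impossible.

face(S), move(3)

key: order matters: swapping face(S) and move(3) lands elsewhere
from: (1, 4) facing east
[1] after face(S): (1, 4) facing south
[2] after move(3): (1, 1) facing south
all 49 alternatives checked — unique.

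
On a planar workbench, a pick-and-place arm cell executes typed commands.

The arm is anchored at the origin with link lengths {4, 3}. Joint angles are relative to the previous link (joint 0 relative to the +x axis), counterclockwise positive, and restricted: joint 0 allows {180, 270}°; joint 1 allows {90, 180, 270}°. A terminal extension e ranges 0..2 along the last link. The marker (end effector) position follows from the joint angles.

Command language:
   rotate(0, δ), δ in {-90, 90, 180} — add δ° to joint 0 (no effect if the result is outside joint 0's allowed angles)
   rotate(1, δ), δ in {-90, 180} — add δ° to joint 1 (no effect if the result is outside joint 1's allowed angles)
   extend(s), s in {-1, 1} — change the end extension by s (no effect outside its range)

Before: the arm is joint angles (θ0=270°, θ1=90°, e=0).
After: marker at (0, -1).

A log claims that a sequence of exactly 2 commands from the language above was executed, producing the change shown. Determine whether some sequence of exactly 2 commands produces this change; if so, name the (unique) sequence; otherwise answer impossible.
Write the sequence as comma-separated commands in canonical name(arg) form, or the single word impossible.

rotate(1, 180), rotate(1, -90)

key: running rotate(1, -90) before rotate(1, 180) would end elsewhere — order is forced
begin: joint angles (θ0=270°, θ1=90°, e=0)
[1] after rotate(1, 180): joint angles (θ0=270°, θ1=270°, e=0)
[2] after rotate(1, -90): joint angles (θ0=270°, θ1=180°, e=0)
all 49 alternatives checked — unique.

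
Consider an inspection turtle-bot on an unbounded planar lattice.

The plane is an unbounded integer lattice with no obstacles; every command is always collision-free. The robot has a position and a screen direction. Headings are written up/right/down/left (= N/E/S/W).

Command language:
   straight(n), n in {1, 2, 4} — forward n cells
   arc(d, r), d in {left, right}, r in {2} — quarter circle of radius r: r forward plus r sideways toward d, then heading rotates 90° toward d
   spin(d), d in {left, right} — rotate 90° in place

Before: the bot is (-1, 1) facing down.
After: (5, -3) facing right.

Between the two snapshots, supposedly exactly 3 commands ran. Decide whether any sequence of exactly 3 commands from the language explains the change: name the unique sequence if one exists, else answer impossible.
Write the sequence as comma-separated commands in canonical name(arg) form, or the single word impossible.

key: cell and facing (now E) both changed — the 3 commands mix motion and turning
begin: (-1, 1) facing down
[1] after straight(2): (-1, -1) facing down
[2] after arc(left, 2): (1, -3) facing right
[3] after straight(4): (5, -3) facing right
uniquely the one of 343 3-step routes that fits.

straight(2), arc(left, 2), straight(4)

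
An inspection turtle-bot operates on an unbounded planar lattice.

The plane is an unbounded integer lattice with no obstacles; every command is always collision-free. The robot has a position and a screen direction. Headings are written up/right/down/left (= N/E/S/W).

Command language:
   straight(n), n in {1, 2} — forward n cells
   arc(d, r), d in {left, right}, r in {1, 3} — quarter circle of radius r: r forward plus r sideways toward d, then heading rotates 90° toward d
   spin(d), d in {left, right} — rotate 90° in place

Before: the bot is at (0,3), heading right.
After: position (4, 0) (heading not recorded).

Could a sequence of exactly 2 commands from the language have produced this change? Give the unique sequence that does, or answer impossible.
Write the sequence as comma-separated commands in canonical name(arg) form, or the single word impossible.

straight(1), arc(right, 3)

key: running arc(right, 3) before straight(1) would end elsewhere — order is forced
initial: at (0,3), heading right
t=1 straight(1) ⇒ at (1,3), heading right
t=2 arc(right, 3) ⇒ at (4,0), heading down
all 64 alternatives checked — unique.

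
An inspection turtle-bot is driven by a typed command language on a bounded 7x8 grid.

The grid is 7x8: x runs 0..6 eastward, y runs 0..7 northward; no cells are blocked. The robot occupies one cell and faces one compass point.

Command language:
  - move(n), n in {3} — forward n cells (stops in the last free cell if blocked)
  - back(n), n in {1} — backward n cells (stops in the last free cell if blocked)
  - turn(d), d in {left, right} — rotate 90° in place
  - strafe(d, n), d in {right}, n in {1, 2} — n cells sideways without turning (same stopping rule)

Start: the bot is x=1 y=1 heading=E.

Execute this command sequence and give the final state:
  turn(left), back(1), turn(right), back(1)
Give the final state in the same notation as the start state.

x=0 y=0 heading=E

t0: x=1 y=1 heading=E
step 1 (turn(left)): x=1 y=1 heading=N
step 2 (back(1)): x=1 y=0 heading=N
step 3 (turn(right)): x=1 y=0 heading=E
step 4 (back(1)): x=0 y=0 heading=E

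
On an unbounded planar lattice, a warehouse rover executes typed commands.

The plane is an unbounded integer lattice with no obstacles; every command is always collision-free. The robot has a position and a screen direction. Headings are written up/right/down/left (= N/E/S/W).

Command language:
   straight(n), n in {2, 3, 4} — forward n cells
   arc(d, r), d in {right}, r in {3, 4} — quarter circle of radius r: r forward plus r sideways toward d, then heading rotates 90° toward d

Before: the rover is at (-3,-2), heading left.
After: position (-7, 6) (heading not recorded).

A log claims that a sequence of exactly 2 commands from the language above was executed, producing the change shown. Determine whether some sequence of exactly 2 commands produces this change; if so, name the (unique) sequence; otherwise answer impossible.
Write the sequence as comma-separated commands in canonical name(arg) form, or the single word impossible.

key: order matters: swapping arc(right, 4) and straight(4) lands elsewhere
initial: at (-3,-2), heading left
[1] after arc(right, 4): at (-7,2), heading up
[2] after straight(4): at (-7,6), heading up
all 25 alternatives checked — unique.

arc(right, 4), straight(4)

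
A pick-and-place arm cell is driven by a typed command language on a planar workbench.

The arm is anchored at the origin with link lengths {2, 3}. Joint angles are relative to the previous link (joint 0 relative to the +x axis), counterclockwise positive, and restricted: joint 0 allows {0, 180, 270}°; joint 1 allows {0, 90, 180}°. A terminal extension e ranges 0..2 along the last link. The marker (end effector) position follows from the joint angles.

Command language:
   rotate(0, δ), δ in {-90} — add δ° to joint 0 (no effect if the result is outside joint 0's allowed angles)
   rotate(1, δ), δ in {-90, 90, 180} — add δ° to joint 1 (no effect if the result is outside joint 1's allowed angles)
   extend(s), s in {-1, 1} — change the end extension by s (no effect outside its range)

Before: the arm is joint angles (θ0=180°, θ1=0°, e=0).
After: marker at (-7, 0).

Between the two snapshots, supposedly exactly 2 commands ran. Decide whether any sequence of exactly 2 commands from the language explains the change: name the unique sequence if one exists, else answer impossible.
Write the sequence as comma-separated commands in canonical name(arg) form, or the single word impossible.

extend(1), extend(1)

t0: joint angles (θ0=180°, θ1=0°, e=0)
1. extend(1) → joint angles (θ0=180°, θ1=0°, e=1)
2. extend(1) → joint angles (θ0=180°, θ1=0°, e=2)
no rival 2-sequence matches.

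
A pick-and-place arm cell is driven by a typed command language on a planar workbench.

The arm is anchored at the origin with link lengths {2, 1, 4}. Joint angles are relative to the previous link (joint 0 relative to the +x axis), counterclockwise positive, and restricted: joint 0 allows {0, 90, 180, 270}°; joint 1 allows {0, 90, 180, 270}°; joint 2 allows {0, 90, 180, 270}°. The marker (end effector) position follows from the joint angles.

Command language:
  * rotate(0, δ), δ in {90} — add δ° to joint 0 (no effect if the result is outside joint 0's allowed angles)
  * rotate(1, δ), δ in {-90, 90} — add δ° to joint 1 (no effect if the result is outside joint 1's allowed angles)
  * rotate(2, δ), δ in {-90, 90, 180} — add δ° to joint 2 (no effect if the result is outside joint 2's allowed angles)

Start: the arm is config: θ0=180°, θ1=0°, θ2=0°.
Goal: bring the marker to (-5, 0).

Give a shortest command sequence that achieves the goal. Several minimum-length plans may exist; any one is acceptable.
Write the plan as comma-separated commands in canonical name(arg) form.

initial: config: θ0=180°, θ1=0°, θ2=0°
[1] after rotate(1, 90): config: θ0=180°, θ1=90°, θ2=0°
[2] after rotate(1, 90): config: θ0=180°, θ1=180°, θ2=0°
[3] after rotate(2, 180): config: θ0=180°, θ1=180°, θ2=180°
minimal: 3 command(s), checked below 3.

rotate(1, 90), rotate(1, 90), rotate(2, 180)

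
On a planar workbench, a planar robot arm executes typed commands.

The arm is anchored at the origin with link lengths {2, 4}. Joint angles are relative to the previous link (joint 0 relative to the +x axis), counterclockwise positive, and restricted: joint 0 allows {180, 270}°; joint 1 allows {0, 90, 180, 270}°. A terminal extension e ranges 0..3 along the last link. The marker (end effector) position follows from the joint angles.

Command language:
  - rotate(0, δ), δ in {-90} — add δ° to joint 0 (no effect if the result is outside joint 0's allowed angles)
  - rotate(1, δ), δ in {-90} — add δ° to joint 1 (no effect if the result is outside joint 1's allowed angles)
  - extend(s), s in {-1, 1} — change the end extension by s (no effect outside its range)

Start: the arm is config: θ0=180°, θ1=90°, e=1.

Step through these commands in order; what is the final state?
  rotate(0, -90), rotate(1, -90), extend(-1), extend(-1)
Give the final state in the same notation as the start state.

config: θ0=180°, θ1=0°, e=0

initial: config: θ0=180°, θ1=90°, e=1
[1] after rotate(0, -90): config: θ0=180°, θ1=90°, e=1
[2] after rotate(1, -90): config: θ0=180°, θ1=0°, e=1
[3] after extend(-1): config: θ0=180°, θ1=0°, e=0
[4] after extend(-1): config: θ0=180°, θ1=0°, e=0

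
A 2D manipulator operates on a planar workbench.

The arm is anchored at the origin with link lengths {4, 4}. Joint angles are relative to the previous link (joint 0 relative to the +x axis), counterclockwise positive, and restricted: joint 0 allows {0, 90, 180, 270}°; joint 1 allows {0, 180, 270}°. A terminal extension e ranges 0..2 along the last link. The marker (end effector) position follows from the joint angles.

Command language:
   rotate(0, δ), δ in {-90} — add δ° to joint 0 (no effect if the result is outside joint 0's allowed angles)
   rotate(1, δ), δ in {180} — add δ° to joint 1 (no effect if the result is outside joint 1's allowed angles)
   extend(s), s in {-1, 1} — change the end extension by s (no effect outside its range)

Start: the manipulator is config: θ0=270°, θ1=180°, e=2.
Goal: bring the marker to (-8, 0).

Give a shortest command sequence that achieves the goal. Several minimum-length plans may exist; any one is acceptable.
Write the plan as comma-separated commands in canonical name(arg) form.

rotate(1, 180), extend(-1), extend(-1), rotate(0, -90)

begin: config: θ0=270°, θ1=180°, e=2
t=1 rotate(1, 180) ⇒ config: θ0=270°, θ1=0°, e=2
t=2 extend(-1) ⇒ config: θ0=270°, θ1=0°, e=1
t=3 extend(-1) ⇒ config: θ0=270°, θ1=0°, e=0
t=4 rotate(0, -90) ⇒ config: θ0=180°, θ1=0°, e=0
no 3-step plan works, so 4 is optimal.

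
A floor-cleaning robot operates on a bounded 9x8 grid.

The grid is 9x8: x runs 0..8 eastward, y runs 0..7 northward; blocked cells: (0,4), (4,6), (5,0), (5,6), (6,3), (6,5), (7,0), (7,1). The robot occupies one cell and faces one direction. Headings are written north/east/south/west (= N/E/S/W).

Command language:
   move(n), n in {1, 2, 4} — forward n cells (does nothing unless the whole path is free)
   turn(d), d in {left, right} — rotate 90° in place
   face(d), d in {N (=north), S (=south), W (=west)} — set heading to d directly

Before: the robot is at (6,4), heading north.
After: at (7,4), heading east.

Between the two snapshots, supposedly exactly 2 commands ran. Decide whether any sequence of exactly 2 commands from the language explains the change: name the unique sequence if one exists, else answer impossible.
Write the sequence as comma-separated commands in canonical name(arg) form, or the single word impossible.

turn(right), move(1)

key: position moved to (7,4) AND the heading swung to E — translation plus rotation needed
start: at (6,4), heading north
[1] after turn(right): at (6,4), heading east
[2] after move(1): at (7,4), heading east
uniquely the one of 64 2-step routes that fits.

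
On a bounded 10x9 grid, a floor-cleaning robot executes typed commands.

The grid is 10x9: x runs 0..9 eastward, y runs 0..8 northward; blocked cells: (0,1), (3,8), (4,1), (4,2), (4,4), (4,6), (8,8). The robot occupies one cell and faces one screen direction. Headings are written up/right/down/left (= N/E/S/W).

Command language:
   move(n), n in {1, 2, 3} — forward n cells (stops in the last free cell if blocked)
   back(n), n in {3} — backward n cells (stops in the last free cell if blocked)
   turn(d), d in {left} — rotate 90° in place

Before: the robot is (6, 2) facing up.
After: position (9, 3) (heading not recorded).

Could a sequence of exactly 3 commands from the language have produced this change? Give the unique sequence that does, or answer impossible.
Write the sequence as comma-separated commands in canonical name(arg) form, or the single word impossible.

move(1), turn(left), back(3)

key: running back(3) before move(1) would end elsewhere — order is forced
start: (6, 2) facing up
1. move(1) → (6, 3) facing up
2. turn(left) → (6, 3) facing left
3. back(3) → (9, 3) facing left
all 125 alternatives checked — unique.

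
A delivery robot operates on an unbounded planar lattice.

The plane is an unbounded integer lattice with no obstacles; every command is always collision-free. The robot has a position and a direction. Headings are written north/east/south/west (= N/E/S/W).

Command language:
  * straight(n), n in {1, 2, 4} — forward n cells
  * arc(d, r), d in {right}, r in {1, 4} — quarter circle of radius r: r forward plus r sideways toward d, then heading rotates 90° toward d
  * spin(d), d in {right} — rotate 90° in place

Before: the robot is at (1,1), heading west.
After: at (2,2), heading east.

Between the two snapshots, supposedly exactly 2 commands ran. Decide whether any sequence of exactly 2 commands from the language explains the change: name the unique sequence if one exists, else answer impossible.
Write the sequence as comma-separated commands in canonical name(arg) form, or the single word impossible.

key: cell and facing (now E) both changed — the 2 commands mix motion and turning
from: at (1,1), heading west
[1] after spin(right): at (1,1), heading north
[2] after arc(right, 1): at (2,2), heading east
no rival 2-sequence matches.

spin(right), arc(right, 1)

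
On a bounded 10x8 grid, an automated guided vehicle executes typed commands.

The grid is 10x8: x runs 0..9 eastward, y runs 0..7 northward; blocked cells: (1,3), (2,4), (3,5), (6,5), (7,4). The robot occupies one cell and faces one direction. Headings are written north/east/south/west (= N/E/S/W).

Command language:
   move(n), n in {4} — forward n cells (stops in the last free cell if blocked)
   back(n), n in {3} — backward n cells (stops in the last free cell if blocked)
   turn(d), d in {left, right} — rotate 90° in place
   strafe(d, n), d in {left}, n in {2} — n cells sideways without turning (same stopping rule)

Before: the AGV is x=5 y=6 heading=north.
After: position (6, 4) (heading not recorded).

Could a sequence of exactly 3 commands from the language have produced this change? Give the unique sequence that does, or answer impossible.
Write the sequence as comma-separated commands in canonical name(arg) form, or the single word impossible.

turn(left), strafe(left, 2), back(3)

key: back(3) is stopped early by the blocked cell at (7,4)
begin: x=5 y=6 heading=north
1. turn(left) → x=5 y=6 heading=west
2. strafe(left, 2) → x=5 y=4 heading=west
3. back(3) → x=6 y=4 heading=west
no rival 3-sequence matches.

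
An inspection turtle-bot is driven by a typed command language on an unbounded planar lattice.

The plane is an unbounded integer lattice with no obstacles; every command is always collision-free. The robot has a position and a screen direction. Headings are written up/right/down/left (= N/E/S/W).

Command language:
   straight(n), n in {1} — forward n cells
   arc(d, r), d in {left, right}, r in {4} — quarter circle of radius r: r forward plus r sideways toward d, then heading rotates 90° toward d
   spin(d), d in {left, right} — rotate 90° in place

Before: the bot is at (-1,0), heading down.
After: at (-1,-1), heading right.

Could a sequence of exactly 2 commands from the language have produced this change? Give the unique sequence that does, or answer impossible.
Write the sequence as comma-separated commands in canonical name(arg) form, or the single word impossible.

straight(1), spin(left)

key: cell and facing (now E) both changed — the 2 commands mix motion and turning
begin: at (-1,0), heading down
t=1 straight(1) ⇒ at (-1,-1), heading down
t=2 spin(left) ⇒ at (-1,-1), heading right
uniquely the one of 25 2-step routes that fits.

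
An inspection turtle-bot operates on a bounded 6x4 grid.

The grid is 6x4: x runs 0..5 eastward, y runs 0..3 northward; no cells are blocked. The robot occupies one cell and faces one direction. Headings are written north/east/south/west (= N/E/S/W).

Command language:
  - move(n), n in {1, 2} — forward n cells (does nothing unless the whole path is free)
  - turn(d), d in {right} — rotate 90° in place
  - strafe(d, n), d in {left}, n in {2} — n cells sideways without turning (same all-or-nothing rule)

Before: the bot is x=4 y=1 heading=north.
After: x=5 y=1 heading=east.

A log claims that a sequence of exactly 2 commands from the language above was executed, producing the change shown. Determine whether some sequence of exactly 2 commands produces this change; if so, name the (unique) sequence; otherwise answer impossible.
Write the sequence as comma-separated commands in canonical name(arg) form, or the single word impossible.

turn(right), move(1)

key: position moved to (5,1) AND the heading swung to E — translation plus rotation needed
initial: x=4 y=1 heading=north
[1] after turn(right): x=4 y=1 heading=east
[2] after move(1): x=5 y=1 heading=east
all 16 alternatives checked — unique.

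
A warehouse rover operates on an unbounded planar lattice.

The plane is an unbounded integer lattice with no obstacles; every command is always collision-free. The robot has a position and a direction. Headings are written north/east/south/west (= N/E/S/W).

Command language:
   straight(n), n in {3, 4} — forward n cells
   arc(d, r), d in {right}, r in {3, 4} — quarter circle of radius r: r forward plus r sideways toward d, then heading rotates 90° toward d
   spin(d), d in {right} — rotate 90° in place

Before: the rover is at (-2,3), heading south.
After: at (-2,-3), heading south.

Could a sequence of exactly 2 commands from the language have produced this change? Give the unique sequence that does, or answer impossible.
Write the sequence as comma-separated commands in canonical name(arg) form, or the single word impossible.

straight(3), straight(3)

key: heading stays S — no command in the sequence turns
begin: at (-2,3), heading south
1. straight(3) → at (-2,0), heading south
2. straight(3) → at (-2,-3), heading south
no rival 2-sequence matches.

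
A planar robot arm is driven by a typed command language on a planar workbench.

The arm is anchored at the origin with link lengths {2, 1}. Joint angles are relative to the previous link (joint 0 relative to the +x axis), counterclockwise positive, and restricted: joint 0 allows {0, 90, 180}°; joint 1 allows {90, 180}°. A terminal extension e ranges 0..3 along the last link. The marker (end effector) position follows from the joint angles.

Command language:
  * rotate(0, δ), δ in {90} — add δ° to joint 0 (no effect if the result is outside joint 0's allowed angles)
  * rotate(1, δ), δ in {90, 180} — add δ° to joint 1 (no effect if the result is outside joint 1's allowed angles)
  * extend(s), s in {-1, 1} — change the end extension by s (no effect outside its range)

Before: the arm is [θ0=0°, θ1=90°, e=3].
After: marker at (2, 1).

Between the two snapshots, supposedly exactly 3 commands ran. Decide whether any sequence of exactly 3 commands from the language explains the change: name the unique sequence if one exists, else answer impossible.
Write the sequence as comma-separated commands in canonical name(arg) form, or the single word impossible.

extend(-1), extend(-1), extend(-1)

begin: [θ0=0°, θ1=90°, e=3]
t=1 extend(-1) ⇒ [θ0=0°, θ1=90°, e=2]
t=2 extend(-1) ⇒ [θ0=0°, θ1=90°, e=1]
t=3 extend(-1) ⇒ [θ0=0°, θ1=90°, e=0]
uniquely the one of 125 3-step routes that fits.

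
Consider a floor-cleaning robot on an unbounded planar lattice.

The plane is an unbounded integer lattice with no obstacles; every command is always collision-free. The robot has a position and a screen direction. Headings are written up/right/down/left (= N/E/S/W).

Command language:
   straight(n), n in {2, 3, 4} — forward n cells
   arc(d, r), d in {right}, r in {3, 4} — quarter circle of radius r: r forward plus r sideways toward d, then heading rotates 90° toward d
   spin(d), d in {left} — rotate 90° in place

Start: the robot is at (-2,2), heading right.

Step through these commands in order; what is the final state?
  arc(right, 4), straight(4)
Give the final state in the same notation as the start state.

at (2,-6), heading down

begin: at (-2,2), heading right
t=1 arc(right, 4) ⇒ at (2,-2), heading down
t=2 straight(4) ⇒ at (2,-6), heading down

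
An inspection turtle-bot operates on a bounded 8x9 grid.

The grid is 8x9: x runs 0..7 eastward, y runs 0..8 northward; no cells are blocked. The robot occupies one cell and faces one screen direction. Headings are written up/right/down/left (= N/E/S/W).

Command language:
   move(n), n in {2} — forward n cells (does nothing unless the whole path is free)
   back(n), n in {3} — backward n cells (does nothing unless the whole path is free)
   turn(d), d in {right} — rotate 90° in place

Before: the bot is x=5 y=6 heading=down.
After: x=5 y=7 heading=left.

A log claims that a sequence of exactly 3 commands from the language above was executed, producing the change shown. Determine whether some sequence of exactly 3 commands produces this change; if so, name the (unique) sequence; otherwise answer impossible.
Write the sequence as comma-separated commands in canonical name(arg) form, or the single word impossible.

key: order matters: swapping move(2) and turn(right) lands elsewhere
from: x=5 y=6 heading=down
step 1 (move(2)): x=5 y=4 heading=down
step 2 (back(3)): x=5 y=7 heading=down
step 3 (turn(right)): x=5 y=7 heading=left
uniquely the one of 27 3-step routes that fits.

move(2), back(3), turn(right)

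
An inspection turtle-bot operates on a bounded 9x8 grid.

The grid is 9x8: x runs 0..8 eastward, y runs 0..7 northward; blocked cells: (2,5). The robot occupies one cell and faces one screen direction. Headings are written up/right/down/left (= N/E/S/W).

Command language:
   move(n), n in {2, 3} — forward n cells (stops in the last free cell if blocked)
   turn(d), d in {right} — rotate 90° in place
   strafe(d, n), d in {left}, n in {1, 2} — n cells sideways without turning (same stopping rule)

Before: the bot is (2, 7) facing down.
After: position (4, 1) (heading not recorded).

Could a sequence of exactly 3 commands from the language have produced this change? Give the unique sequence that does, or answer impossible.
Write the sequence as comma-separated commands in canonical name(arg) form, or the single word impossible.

key: running move(3) before strafe(left, 2) would end elsewhere — order is forced
from: (2, 7) facing down
step 1 (strafe(left, 2)): (4, 7) facing down
step 2 (move(3)): (4, 4) facing down
step 3 (move(3)): (4, 1) facing down
no other 3-command option fits: unique.

strafe(left, 2), move(3), move(3)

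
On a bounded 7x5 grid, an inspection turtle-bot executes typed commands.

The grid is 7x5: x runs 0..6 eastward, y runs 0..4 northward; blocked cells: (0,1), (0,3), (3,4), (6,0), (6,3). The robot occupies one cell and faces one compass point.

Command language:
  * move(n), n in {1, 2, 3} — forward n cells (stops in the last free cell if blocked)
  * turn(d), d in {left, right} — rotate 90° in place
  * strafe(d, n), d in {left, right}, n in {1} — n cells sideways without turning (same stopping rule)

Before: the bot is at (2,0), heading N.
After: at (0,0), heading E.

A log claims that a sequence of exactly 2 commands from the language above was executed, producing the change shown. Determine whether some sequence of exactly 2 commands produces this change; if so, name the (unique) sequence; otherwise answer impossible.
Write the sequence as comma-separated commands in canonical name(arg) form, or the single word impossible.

every 2-command combo misses the target.

impossible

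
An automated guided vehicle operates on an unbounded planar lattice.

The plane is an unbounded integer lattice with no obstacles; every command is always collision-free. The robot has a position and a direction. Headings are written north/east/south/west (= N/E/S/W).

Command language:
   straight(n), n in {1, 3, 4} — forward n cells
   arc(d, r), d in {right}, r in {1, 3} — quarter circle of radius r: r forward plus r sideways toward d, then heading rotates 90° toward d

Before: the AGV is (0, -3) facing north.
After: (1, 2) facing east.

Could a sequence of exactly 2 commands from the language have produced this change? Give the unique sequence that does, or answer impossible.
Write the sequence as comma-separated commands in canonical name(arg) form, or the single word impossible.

straight(4), arc(right, 1)

key: cell and facing (now E) both changed — the 2 commands mix motion and turning
initial: (0, -3) facing north
t=1 straight(4) ⇒ (0, 1) facing north
t=2 arc(right, 1) ⇒ (1, 2) facing east
all 25 alternatives checked — unique.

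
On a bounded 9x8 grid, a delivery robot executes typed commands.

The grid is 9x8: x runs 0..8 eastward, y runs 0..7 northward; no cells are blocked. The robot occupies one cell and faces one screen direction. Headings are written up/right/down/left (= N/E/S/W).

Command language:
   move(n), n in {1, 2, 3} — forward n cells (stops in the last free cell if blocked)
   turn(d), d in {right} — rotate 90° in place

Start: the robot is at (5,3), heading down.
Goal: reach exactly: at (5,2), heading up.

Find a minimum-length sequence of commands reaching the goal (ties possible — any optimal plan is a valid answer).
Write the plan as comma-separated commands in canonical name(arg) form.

begin: at (5,3), heading down
step 1 (move(1)): at (5,2), heading down
step 2 (turn(right)): at (5,2), heading left
step 3 (turn(right)): at (5,2), heading up
nothing shorter than 3 reaches the goal.

move(1), turn(right), turn(right)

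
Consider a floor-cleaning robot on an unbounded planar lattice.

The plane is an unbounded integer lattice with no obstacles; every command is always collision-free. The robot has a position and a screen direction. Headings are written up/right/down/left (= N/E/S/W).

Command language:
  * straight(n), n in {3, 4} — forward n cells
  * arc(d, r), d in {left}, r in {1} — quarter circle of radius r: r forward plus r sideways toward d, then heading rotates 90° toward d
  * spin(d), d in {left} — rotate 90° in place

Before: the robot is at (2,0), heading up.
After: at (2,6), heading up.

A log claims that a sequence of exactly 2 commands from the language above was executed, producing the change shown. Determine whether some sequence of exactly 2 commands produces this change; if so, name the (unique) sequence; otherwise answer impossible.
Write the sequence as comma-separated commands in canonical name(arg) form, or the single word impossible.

key: heading stays N — no command in the sequence turns
begin: at (2,0), heading up
1. straight(3) → at (2,3), heading up
2. straight(3) → at (2,6), heading up
no rival 2-sequence matches.

straight(3), straight(3)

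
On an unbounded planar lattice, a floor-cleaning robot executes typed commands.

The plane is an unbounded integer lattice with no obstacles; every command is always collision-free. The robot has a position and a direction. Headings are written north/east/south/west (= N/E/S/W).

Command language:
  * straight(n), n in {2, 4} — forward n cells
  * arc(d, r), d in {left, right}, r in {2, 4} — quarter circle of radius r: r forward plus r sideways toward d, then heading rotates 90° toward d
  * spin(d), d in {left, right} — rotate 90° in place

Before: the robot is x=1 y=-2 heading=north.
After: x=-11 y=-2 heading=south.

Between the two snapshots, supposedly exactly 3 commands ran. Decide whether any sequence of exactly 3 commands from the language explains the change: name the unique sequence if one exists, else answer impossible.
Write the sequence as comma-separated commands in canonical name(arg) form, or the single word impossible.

key: position moved to (-11,-2) AND the heading swung to S — translation plus rotation needed
from: x=1 y=-2 heading=north
[1] after arc(left, 4): x=-3 y=2 heading=west
[2] after straight(4): x=-7 y=2 heading=west
[3] after arc(left, 4): x=-11 y=-2 heading=south
uniquely the one of 512 3-step routes that fits.

arc(left, 4), straight(4), arc(left, 4)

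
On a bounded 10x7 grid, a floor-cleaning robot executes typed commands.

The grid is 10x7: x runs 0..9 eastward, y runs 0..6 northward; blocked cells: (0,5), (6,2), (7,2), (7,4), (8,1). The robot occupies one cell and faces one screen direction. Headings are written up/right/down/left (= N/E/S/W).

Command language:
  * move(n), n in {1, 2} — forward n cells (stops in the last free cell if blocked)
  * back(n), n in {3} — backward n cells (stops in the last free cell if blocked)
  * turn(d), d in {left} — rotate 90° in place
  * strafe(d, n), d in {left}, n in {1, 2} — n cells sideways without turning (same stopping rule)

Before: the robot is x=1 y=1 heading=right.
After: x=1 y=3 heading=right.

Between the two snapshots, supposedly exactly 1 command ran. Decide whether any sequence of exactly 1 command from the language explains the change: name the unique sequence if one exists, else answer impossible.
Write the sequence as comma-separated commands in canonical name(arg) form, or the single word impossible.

strafe(left, 2)

key: still facing E — the one step turns nothing
start: x=1 y=1 heading=right
1. strafe(left, 2) → x=1 y=3 heading=right
uniquely the one of 6 1-step routes that fits.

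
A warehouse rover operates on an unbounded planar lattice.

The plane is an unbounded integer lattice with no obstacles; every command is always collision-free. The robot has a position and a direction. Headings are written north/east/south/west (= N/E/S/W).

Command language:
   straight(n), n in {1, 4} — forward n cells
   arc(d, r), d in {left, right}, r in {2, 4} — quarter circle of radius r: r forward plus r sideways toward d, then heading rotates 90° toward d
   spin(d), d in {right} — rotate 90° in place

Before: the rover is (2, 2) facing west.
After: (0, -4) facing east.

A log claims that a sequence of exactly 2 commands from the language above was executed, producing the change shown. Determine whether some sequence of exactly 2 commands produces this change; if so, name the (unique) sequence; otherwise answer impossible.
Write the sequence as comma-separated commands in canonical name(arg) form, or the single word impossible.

arc(left, 4), arc(left, 2)

key: cell and facing (now E) both changed — the 2 commands mix motion and turning
initial: (2, 2) facing west
[1] after arc(left, 4): (-2, -2) facing south
[2] after arc(left, 2): (0, -4) facing east
no other 2-command option fits: unique.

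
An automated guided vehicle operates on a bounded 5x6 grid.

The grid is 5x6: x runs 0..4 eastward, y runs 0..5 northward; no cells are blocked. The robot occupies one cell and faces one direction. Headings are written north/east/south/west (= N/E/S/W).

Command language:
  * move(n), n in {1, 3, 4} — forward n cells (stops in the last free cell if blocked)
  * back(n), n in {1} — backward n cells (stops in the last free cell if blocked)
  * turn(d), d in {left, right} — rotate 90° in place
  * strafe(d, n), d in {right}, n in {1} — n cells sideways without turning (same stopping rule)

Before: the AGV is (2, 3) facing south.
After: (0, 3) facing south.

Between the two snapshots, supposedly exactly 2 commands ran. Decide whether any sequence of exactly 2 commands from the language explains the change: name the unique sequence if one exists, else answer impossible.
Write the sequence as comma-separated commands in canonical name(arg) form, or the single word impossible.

strafe(right, 1), strafe(right, 1)

key: heading stays S — no command in the sequence turns
start: (2, 3) facing south
[1] after strafe(right, 1): (1, 3) facing south
[2] after strafe(right, 1): (0, 3) facing south
uniquely the one of 49 2-step routes that fits.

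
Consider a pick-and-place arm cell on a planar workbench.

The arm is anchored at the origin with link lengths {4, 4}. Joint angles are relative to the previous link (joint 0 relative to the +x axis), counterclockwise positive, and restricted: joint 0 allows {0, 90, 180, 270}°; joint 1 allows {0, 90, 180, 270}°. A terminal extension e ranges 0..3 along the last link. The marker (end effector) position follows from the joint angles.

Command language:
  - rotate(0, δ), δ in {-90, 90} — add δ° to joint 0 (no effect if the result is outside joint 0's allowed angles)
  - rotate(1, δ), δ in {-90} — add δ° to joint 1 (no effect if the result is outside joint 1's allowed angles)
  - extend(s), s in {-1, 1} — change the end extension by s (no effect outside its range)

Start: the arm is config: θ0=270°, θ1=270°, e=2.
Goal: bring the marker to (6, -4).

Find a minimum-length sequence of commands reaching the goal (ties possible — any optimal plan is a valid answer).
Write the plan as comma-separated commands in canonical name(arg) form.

rotate(1, -90), rotate(1, -90)

start: config: θ0=270°, θ1=270°, e=2
1. rotate(1, -90) → config: θ0=270°, θ1=180°, e=2
2. rotate(1, -90) → config: θ0=270°, θ1=90°, e=2
minimal: 2 command(s), checked below 2.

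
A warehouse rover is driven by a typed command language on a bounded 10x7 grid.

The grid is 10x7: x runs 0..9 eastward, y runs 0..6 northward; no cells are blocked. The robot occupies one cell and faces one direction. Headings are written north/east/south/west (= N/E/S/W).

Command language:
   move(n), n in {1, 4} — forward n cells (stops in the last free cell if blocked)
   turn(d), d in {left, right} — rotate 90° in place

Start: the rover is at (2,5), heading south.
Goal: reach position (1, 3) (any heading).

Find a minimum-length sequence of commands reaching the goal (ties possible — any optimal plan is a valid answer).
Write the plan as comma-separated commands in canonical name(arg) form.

move(1), move(1), turn(right), move(1)

begin: at (2,5), heading south
step 1 (move(1)): at (2,4), heading south
step 2 (move(1)): at (2,3), heading south
step 3 (turn(right)): at (2,3), heading west
step 4 (move(1)): at (1,3), heading west
shorter routes all fall short; 4 is best.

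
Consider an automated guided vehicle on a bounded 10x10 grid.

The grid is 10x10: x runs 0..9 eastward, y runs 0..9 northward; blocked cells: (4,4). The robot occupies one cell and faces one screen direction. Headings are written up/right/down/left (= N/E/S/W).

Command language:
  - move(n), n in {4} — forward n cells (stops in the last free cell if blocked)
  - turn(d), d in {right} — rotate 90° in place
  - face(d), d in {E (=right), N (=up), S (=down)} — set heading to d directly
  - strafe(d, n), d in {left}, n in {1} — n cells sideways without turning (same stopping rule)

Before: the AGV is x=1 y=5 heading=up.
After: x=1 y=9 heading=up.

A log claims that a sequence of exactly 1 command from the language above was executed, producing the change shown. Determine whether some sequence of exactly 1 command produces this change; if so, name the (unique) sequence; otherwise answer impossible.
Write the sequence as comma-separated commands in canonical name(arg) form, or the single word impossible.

key: still facing N — the one step turns nothing
start: x=1 y=5 heading=up
1. move(4) → x=1 y=9 heading=up
uniquely the one of 6 1-step routes that fits.

move(4)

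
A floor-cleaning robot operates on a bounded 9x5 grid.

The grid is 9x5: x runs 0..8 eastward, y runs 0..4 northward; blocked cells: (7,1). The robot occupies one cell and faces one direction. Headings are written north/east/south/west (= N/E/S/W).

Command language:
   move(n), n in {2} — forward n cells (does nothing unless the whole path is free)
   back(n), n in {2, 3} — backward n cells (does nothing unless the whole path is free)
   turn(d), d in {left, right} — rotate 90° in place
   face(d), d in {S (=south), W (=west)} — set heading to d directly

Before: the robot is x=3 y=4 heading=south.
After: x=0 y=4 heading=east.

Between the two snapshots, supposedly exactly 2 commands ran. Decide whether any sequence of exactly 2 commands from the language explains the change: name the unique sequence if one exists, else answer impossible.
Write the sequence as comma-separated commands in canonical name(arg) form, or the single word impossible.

turn(left), back(3)

key: running back(3) before turn(left) would end elsewhere — order is forced
t0: x=3 y=4 heading=south
[1] after turn(left): x=3 y=4 heading=east
[2] after back(3): x=0 y=4 heading=east
uniquely the one of 49 2-step routes that fits.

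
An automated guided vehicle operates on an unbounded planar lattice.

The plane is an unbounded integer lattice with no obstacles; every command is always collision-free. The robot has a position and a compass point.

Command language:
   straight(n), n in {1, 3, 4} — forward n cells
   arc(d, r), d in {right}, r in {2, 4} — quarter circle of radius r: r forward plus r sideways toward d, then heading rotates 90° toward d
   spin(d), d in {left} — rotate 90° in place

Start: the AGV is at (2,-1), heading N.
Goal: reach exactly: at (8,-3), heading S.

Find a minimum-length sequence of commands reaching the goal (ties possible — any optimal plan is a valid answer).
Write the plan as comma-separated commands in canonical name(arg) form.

arc(right, 2), arc(right, 4)

t0: at (2,-1), heading N
[1] after arc(right, 2): at (4,1), heading E
[2] after arc(right, 4): at (8,-3), heading S
shorter routes all fall short; 2 is best.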